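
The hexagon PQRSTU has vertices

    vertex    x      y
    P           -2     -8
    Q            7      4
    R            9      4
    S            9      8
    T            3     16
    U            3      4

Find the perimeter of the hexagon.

|PQ| = √((9)² + (12)²) = √225 = 15
|QR| = √((2)² + (0)²) = √4 = 2
|RS| = √((0)² + (4)²) = √16 = 4
|ST| = √((-6)² + (8)²) = √100 = 10
|TU| = √((0)² + (-12)²) = √144 = 12
|UP| = √((-5)² + (-12)²) = √169 = 13
Perimeter = 15 + 2 + 4 + 10 + 12 + 13 = 56.

56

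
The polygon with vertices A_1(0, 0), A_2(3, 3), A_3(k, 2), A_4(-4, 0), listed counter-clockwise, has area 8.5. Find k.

The doubled signed area Σ (x_i y_{i+1} − x_{i+1} y_i) is linear in k.
With k=0 it equals 14; the coefficient of k is -3 (from the two edges through A_3).
So -3·k + 14 = 2·8.5 = 17 ⇒ k = -1.

-1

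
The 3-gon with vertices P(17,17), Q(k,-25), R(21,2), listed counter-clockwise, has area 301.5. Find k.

-12

The doubled signed area Σ (x_i y_{i+1} − x_{i+1} y_i) is linear in k.
With k=0 it equals 423; the coefficient of k is -15 (from the two edges through Q).
So -15·k + 423 = 2·301.5 = 603 ⇒ k = -12.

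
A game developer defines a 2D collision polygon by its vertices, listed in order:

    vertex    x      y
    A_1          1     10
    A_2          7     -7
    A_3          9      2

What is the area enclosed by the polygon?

44

Apply the shoelace formula: 2A = Σ (x_i·y_{i+1} − x_{i+1}·y_i), indices taken mod 3.
Σ = (-77) + (77) + (88) = 88
Area = |Σ|/2 = 44.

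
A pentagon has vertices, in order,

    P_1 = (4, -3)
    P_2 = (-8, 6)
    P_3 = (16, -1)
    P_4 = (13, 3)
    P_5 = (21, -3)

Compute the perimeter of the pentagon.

72

|P_1P_2| = √((-12)² + (9)²) = √225 = 15
|P_2P_3| = √((24)² + (-7)²) = √625 = 25
|P_3P_4| = √((-3)² + (4)²) = √25 = 5
|P_4P_5| = √((8)² + (-6)²) = √100 = 10
|P_5P_1| = √((-17)² + (0)²) = √289 = 17
Perimeter = 15 + 25 + 5 + 10 + 17 = 72.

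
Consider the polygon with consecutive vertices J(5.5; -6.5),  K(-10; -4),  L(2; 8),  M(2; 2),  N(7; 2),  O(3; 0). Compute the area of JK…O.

Apply the shoelace (surveyor's) formula: 2A = Σ (x_i·y_{i+1} − x_{i+1}·y_i), indices taken mod 6.
Cross-terms: -87, -72, -12, -10, -6, -19.5  ⇒  Σ = -206.5
Area = |Σ|/2 = 103.25.

103.25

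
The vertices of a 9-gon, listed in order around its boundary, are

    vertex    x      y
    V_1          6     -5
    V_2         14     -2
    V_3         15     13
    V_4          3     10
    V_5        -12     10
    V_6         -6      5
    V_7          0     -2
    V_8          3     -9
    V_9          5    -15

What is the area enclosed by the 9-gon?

Σ = (58) + (212) + (111) + (150) + (0) + (12) + (6) + (0) + (65) = 614
Area = |Σ|/2 = 307.

307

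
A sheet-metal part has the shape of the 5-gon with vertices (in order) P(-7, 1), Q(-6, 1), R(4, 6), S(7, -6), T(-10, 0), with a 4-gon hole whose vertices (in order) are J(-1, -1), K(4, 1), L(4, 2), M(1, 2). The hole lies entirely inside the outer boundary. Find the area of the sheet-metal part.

Outer boundary:
Σ = (-1) + (-40) + (-66) + (-60) + (-10) = -177
Area = |Σ|/2 = 88.5.
Hole:
Apply the shoelace (surveyor's) formula: 2A = Σ (x_i·y_{i+1} − x_{i+1}·y_i), indices taken mod 4.
Σ = (3) + (4) + (6) + (1) = 14
Area = |Σ|/2 = 7.
Net area = 88.5 − 7 = 81.5.

81.5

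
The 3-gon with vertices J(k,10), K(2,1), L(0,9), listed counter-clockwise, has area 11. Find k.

-3

The doubled signed area Σ (x_i y_{i+1} − x_{i+1} y_i) is linear in k.
With k=0 it equals -2; the coefficient of k is -8 (from the two edges through J).
So -8·k + -2 = 2·11 = 22 ⇒ k = -3.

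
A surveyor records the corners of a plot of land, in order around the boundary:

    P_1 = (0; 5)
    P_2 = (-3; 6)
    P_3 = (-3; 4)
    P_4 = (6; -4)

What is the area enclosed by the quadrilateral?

19.5

P_1→P_2: (0)(6) − (-3)(5) = 15
P_2→P_3: (-3)(4) − (-3)(6) = 6
P_3→P_4: (-3)(-4) − (6)(4) = -12
P_4→P_1: (6)(5) − (0)(-4) = 30
Σ = 39
Area = |Σ|/2 = 19.5.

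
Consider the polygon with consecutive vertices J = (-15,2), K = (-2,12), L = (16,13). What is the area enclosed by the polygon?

Apply the surveyor's formula: 2A = Σ (x_i·y_{i+1} − x_{i+1}·y_i), indices taken mod 3.
Cross-terms: -176, -218, 227  ⇒  Σ = -167
Area = |Σ|/2 = 83.5.

83.5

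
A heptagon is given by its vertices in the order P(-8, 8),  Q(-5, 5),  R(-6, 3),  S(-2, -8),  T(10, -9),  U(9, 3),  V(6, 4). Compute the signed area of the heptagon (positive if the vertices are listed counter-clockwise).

188

Apply Gauss's area formula: 2A = Σ (x_i·y_{i+1} − x_{i+1}·y_i), indices taken mod 7.
Σ = (0) + (15) + (54) + (98) + (111) + (18) + (80) = 376
Signed area = Σ/2 = 188 (positive ⇒ counter-clockwise traversal).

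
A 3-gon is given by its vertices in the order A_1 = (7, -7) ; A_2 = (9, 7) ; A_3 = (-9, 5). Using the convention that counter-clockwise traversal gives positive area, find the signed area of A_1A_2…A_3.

124

Apply the surveyor's formula: 2A = Σ (x_i·y_{i+1} − x_{i+1}·y_i), indices taken mod 3.
A_1→A_2: (7)(7) − (9)(-7) = 112
A_2→A_3: (9)(5) − (-9)(7) = 108
A_3→A_1: (-9)(-7) − (7)(5) = 28
Σ = 248
Signed area = Σ/2 = 124 (positive ⇒ counter-clockwise traversal).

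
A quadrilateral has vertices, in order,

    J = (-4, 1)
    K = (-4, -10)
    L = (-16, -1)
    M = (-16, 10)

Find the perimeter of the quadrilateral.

52

|JK| = √((0)² + (-11)²) = √121 = 11
|KL| = √((-12)² + (9)²) = √225 = 15
|LM| = √((0)² + (11)²) = √121 = 11
|MJ| = √((12)² + (-9)²) = √225 = 15
Perimeter = 11 + 15 + 11 + 15 = 52.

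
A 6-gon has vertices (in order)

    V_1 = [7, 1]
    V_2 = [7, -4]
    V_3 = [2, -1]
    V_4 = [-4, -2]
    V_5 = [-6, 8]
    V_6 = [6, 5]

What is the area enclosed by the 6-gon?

96.5

Σ = (-35) + (1) + (-8) + (-44) + (-78) + (-29) = -193
Area = |Σ|/2 = 96.5.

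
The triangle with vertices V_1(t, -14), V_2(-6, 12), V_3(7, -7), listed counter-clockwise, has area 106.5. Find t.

23

Write out the shoelace sum; only the two edges meeting at V_1 involve t:
2·Area = [(7·(-14) − t·(-7)) + (t·12 − (-6)·(-14))] + -42
       = 19·t + -224 = 213
⇒ t = 23.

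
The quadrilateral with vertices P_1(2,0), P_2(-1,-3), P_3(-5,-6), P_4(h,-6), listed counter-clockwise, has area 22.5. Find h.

Write out the shoelace sum; only the two edges meeting at P_4 involve h:
2·Area = [((-5)·(-6) − h·(-6)) + (h·0 − 2·(-6))] + -15
       = 6·h + 27 = 45
⇒ h = 3.

3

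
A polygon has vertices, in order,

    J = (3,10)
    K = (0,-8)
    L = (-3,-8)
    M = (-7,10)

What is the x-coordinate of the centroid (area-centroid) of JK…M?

Apply the surveyor's formula. First the cross-terms c_i = x_i·y_{i+1} − x_{i+1}·y_i:
  -24, -24, -86, -100  ⇒  2A = -234, A = -117.
Then Σ (x_i + x_{i+1})·c_i = 1260, so x̄ = 1260 / (6·(-117)) = -70/39.

-70/39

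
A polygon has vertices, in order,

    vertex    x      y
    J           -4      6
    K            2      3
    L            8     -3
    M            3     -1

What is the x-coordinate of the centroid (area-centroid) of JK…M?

Apply the surveyor's formula. First the cross-terms c_i = x_i·y_{i+1} − x_{i+1}·y_i:
  -24, -30, 1, 14  ⇒  2A = -39, A = -19.5.
Then Σ (x_i + x_{i+1})·c_i = -255, so x̄ = -255 / (6·(-19.5)) = 85/39.

85/39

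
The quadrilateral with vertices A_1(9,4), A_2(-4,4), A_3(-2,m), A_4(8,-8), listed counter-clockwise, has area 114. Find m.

Write out the shoelace sum; only the two edges meeting at A_3 involve m:
2·Area = [((-4)·m − (-2)·4) + ((-2)·(-8) − 8·m)] + 156
       = -12·m + 180 = 228
⇒ m = -4.

-4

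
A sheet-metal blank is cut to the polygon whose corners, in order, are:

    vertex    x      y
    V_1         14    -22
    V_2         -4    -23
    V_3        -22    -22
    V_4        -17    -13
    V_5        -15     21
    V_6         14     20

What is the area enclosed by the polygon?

Apply Gauss's area formula: 2A = Σ (x_i·y_{i+1} − x_{i+1}·y_i), indices taken mod 6.
Σ = (-410) + (-418) + (-88) + (-552) + (-594) + (-588) = -2650
Area = |Σ|/2 = 1325.

1325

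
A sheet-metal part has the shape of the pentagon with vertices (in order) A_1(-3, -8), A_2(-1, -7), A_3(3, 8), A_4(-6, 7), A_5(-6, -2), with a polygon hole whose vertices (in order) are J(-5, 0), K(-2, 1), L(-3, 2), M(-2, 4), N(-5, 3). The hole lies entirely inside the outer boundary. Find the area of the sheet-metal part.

Outer boundary:
Σ = (13) + (13) + (69) + (54) + (42) = 191
Area = |Σ|/2 = 95.5.
Hole:
Apply the shoelace formula: 2A = Σ (x_i·y_{i+1} − x_{i+1}·y_i), indices taken mod 5.
Σ = (-5) + (-1) + (-8) + (14) + (15) = 15
Area = |Σ|/2 = 7.5.
Net area = 95.5 − 7.5 = 88.

88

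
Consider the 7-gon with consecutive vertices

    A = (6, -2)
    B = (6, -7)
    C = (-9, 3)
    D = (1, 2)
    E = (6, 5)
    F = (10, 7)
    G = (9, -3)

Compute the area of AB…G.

102

Apply Gauss's area formula: 2A = Σ (x_i·y_{i+1} − x_{i+1}·y_i), indices taken mod 7.
A→B: (6)(-7) − (6)(-2) = -30
B→C: (6)(3) − (-9)(-7) = -45
C→D: (-9)(2) − (1)(3) = -21
D→E: (1)(5) − (6)(2) = -7
E→F: (6)(7) − (10)(5) = -8
F→G: (10)(-3) − (9)(7) = -93
G→A: (9)(-2) − (6)(-3) = 0
Σ = -204
Area = |Σ|/2 = 102.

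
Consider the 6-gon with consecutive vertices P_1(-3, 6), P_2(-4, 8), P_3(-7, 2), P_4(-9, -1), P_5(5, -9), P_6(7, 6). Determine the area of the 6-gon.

Apply the surveyor's formula: 2A = Σ (x_i·y_{i+1} − x_{i+1}·y_i), indices taken mod 6.
P_1→P_2: (-3)(8) − (-4)(6) = 0
P_2→P_3: (-4)(2) − (-7)(8) = 48
P_3→P_4: (-7)(-1) − (-9)(2) = 25
P_4→P_5: (-9)(-9) − (5)(-1) = 86
P_5→P_6: (5)(6) − (7)(-9) = 93
P_6→P_1: (7)(6) − (-3)(6) = 60
Σ = 312
Area = |Σ|/2 = 156.

156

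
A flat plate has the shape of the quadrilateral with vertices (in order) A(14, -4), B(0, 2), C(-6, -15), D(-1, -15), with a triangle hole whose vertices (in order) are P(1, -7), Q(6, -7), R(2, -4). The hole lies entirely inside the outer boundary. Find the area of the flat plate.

Outer boundary:
Apply the shoelace (surveyor's) formula: 2A = Σ (x_i·y_{i+1} − x_{i+1}·y_i), indices taken mod 4.
Σ = (28) + (12) + (75) + (214) = 329
Area = |Σ|/2 = 164.5.
Hole:
Apply the surveyor's formula: 2A = Σ (x_i·y_{i+1} − x_{i+1}·y_i), indices taken mod 3.
Cross-terms: 35, -10, -10  ⇒  Σ = 15
Area = |Σ|/2 = 7.5.
Net area = 164.5 − 7.5 = 157.

157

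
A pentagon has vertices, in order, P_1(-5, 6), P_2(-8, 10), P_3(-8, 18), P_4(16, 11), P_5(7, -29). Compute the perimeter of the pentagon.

|P_1P_2| = √((-3)² + (4)²) = √25 = 5
|P_2P_3| = √((0)² + (8)²) = √64 = 8
|P_3P_4| = √((24)² + (-7)²) = √625 = 25
|P_4P_5| = √((-9)² + (-40)²) = √1681 = 41
|P_5P_1| = √((-12)² + (35)²) = √1369 = 37
Perimeter = 5 + 8 + 25 + 41 + 37 = 116.

116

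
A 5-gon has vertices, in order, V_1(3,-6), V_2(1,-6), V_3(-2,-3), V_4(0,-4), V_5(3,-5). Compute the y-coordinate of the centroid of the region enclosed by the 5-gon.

Apply the surveyor's formula. First the cross-terms c_i = x_i·y_{i+1} − x_{i+1}·y_i:
  -12, -15, 8, 12, -3  ⇒  2A = -10, A = -5.
Then Σ (y_i + y_{i+1})·c_i = 148, so ȳ = 148 / (6·(-5)) = -74/15.

-74/15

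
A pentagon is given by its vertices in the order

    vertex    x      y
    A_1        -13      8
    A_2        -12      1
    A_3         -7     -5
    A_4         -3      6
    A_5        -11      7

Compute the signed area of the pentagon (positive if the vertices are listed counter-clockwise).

70.5

Cross-terms: 83, 67, -57, 45, 3  ⇒  Σ = 141
Signed area = Σ/2 = 70.5 (positive ⇒ counter-clockwise traversal).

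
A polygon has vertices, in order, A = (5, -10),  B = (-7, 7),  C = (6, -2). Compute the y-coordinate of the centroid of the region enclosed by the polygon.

-5/3

Apply the shoelace formula. First the cross-terms c_i = x_i·y_{i+1} − x_{i+1}·y_i:
  -35, -28, -50  ⇒  2A = -113, A = -56.5.
Then Σ (y_i + y_{i+1})·c_i = 565, so ȳ = 565 / (6·(-56.5)) = -5/3.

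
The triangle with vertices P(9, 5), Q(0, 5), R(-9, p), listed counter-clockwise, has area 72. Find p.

-11

The doubled signed area Σ (x_i y_{i+1} − x_{i+1} y_i) is linear in p.
With p=0 it equals 45; the coefficient of p is -9 (from the two edges through R).
So -9·p + 45 = 2·72 = 144 ⇒ p = -11.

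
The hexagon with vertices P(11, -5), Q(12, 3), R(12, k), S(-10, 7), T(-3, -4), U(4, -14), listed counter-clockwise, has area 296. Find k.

Write out the shoelace sum; only the two edges meeting at R involve k:
2·Area = [(12·k − 12·3) + (12·7 − (-10)·k)] + 346
       = 22·k + 394 = 592
⇒ k = 9.

9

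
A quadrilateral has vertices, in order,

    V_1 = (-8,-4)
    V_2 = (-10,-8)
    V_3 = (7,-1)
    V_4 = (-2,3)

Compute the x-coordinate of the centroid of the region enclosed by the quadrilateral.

-95/47

Apply Gauss's area formula. First the cross-terms c_i = x_i·y_{i+1} − x_{i+1}·y_i:
  24, 66, 19, 32  ⇒  2A = 141, A = 70.5.
Then Σ (x_i + x_{i+1})·c_i = -855, so x̄ = -855 / (6·70.5) = -95/47.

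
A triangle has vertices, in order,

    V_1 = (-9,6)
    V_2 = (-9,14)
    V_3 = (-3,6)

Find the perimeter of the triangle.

24

|V_1V_2| = √((0)² + (8)²) = √64 = 8
|V_2V_3| = √((6)² + (-8)²) = √100 = 10
|V_3V_1| = √((-6)² + (0)²) = √36 = 6
Perimeter = 8 + 10 + 6 = 24.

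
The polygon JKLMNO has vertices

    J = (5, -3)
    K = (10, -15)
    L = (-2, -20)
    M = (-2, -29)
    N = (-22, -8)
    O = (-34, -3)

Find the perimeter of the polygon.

|JK| = √((5)² + (-12)²) = √169 = 13
|KL| = √((-12)² + (-5)²) = √169 = 13
|LM| = √((0)² + (-9)²) = √81 = 9
|MN| = √((-20)² + (21)²) = √841 = 29
|NO| = √((-12)² + (5)²) = √169 = 13
|OJ| = √((39)² + (0)²) = √1521 = 39
Perimeter = 13 + 13 + 9 + 29 + 13 + 39 = 116.

116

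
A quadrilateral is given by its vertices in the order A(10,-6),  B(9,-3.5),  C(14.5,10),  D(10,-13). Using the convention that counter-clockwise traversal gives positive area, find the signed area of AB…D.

Cross-terms: 19, 140.75, -288.5, 70  ⇒  Σ = -58.75
Signed area = Σ/2 = -29.375 (negative ⇒ clockwise traversal).

-29.375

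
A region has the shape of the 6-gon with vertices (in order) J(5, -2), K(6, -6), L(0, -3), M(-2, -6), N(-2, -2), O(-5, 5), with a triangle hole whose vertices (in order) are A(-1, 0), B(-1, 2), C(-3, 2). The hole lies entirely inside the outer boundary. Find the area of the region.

Outer boundary:
Apply the shoelace formula: 2A = Σ (x_i·y_{i+1} − x_{i+1}·y_i), indices taken mod 6.
Σ = (-18) + (-18) + (-6) + (-8) + (-20) + (-15) = -85
Area = |Σ|/2 = 42.5.
Hole:
Apply Gauss's area formula: 2A = Σ (x_i·y_{i+1} − x_{i+1}·y_i), indices taken mod 3.
Σ = (-2) + (4) + (2) = 4
Area = |Σ|/2 = 2.
Net area = 42.5 − 2 = 40.5.

40.5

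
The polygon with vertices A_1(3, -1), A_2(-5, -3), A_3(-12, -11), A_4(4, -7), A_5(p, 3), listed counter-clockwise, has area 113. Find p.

Write out the shoelace sum; only the two edges meeting at A_5 involve p:
2·Area = [(4·3 − p·(-7)) + (p·(-1) − 3·3)] + 133
       = 6·p + 136 = 226
⇒ p = 15.

15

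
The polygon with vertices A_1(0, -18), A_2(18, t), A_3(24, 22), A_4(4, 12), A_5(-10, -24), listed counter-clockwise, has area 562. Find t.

0

The doubled signed area Σ (x_i y_{i+1} − x_{i+1} y_i) is linear in t.
With t=0 it equals 1124; the coefficient of t is -24 (from the two edges through A_2).
So -24·t + 1124 = 2·562 = 1124 ⇒ t = 0.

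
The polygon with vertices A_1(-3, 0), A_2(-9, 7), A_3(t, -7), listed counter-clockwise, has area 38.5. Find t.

-8

The doubled signed area Σ (x_i y_{i+1} − x_{i+1} y_i) is linear in t.
With t=0 it equals 21; the coefficient of t is -7 (from the two edges through A_3).
So -7·t + 21 = 2·38.5 = 77 ⇒ t = -8.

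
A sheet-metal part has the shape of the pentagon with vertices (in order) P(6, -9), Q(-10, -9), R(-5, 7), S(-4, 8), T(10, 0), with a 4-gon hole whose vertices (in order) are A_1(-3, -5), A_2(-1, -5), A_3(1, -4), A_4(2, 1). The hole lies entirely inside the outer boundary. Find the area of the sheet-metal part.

Outer boundary:
Σ = (-144) + (-115) + (-12) + (-80) + (-90) = -441
Area = |Σ|/2 = 220.5.
Hole:
Apply the shoelace formula: 2A = Σ (x_i·y_{i+1} − x_{i+1}·y_i), indices taken mod 4.
A_1→A_2: (-3)(-5) − (-1)(-5) = 10
A_2→A_3: (-1)(-4) − (1)(-5) = 9
A_3→A_4: (1)(1) − (2)(-4) = 9
A_4→A_1: (2)(-5) − (-3)(1) = -7
Σ = 21
Area = |Σ|/2 = 10.5.
Net area = 220.5 − 10.5 = 210.

210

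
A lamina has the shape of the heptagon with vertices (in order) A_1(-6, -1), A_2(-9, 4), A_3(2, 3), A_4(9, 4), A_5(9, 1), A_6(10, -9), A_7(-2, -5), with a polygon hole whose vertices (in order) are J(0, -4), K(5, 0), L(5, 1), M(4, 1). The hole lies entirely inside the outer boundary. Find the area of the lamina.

145.5

Outer boundary:
Σ = (-33) + (-35) + (-19) + (-27) + (-91) + (-68) + (-28) = -301
Area = |Σ|/2 = 150.5.
Hole:
Apply the shoelace formula: 2A = Σ (x_i·y_{i+1} − x_{i+1}·y_i), indices taken mod 4.
Σ = (20) + (5) + (1) + (-16) = 10
Area = |Σ|/2 = 5.
Net area = 150.5 − 5 = 145.5.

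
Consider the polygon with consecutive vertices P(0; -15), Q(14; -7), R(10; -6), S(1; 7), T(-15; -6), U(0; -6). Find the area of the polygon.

230.5

Apply the shoelace (surveyor's) formula: 2A = Σ (x_i·y_{i+1} − x_{i+1}·y_i), indices taken mod 6.
Σ = (210) + (-14) + (76) + (99) + (90) + (0) = 461
Area = |Σ|/2 = 230.5.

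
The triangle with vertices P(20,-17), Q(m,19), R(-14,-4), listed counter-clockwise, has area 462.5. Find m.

-3

The doubled signed area Σ (x_i y_{i+1} − x_{i+1} y_i) is linear in m.
With m=0 it equals 964; the coefficient of m is 13 (from the two edges through Q).
So 13·m + 964 = 2·462.5 = 925 ⇒ m = -3.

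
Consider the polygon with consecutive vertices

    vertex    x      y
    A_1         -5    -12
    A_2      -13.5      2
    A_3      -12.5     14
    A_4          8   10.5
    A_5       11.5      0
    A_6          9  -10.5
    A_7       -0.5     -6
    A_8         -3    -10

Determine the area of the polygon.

A_1→A_2: (-5)(2) − (-13.5)(-12) = -172
A_2→A_3: (-13.5)(14) − (-12.5)(2) = -164
A_3→A_4: (-12.5)(10.5) − (8)(14) = -243.25
A_4→A_5: (8)(0) − (11.5)(10.5) = -120.75
A_5→A_6: (11.5)(-10.5) − (9)(0) = -120.75
A_6→A_7: (9)(-6) − (-0.5)(-10.5) = -59.25
A_7→A_8: (-0.5)(-10) − (-3)(-6) = -13
A_8→A_1: (-3)(-12) − (-5)(-10) = -14
Σ = -907
Area = |Σ|/2 = 453.5.

453.5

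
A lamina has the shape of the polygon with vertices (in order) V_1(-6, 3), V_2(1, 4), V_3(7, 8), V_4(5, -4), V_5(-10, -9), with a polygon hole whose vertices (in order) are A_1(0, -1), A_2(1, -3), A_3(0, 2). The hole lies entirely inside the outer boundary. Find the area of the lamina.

Outer boundary:
Σ = (-27) + (-20) + (-68) + (-85) + (-84) = -284
Area = |Σ|/2 = 142.
Hole:
Apply the surveyor's formula: 2A = Σ (x_i·y_{i+1} − x_{i+1}·y_i), indices taken mod 3.
A_1→A_2: (0)(-3) − (1)(-1) = 1
A_2→A_3: (1)(2) − (0)(-3) = 2
A_3→A_1: (0)(-1) − (0)(2) = 0
Σ = 3
Area = |Σ|/2 = 1.5.
Net area = 142 − 1.5 = 140.5.

140.5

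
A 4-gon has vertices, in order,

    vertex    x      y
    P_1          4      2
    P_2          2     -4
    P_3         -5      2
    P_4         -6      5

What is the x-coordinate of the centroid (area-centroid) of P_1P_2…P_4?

-5/9

Apply the shoelace (surveyor's) formula. First the cross-terms c_i = x_i·y_{i+1} − x_{i+1}·y_i:
  -20, -16, -13, -32  ⇒  2A = -81, A = -40.5.
Then Σ (x_i + x_{i+1})·c_i = 135, so x̄ = 135 / (6·(-40.5)) = -5/9.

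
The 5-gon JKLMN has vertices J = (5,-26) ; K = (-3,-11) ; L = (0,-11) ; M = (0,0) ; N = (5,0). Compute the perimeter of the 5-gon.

|JK| = √((-8)² + (15)²) = √289 = 17
|KL| = √((3)² + (0)²) = √9 = 3
|LM| = √((0)² + (11)²) = √121 = 11
|MN| = √((5)² + (0)²) = √25 = 5
|NJ| = √((0)² + (-26)²) = √676 = 26
Perimeter = 17 + 3 + 11 + 5 + 26 = 62.

62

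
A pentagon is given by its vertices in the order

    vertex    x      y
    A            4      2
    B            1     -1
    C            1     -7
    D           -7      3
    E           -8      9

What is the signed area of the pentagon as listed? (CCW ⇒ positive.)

-74.5

A→B: (4)(-1) − (1)(2) = -6
B→C: (1)(-7) − (1)(-1) = -6
C→D: (1)(3) − (-7)(-7) = -46
D→E: (-7)(9) − (-8)(3) = -39
E→A: (-8)(2) − (4)(9) = -52
Σ = -149
Signed area = Σ/2 = -74.5 (negative ⇒ clockwise traversal).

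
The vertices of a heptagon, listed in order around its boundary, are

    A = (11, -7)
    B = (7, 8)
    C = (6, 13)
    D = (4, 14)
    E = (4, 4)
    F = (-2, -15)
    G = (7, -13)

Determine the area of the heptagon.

172.5

Apply the surveyor's formula: 2A = Σ (x_i·y_{i+1} − x_{i+1}·y_i), indices taken mod 7.
A→B: (11)(8) − (7)(-7) = 137
B→C: (7)(13) − (6)(8) = 43
C→D: (6)(14) − (4)(13) = 32
D→E: (4)(4) − (4)(14) = -40
E→F: (4)(-15) − (-2)(4) = -52
F→G: (-2)(-13) − (7)(-15) = 131
G→A: (7)(-7) − (11)(-13) = 94
Σ = 345
Area = |Σ|/2 = 172.5.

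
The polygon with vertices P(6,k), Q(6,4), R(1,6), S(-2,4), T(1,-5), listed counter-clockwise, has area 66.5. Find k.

Write out the shoelace sum; only the two edges meeting at P involve k:
2·Area = [(1·k − 6·(-5)) + (6·4 − 6·k)] + 54
       = -5·k + 108 = 133
⇒ k = -5.

-5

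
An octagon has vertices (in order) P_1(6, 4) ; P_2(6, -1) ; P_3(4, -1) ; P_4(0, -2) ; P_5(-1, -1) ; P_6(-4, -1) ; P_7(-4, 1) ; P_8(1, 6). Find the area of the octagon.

55

Apply the surveyor's formula: 2A = Σ (x_i·y_{i+1} − x_{i+1}·y_i), indices taken mod 8.
P_1→P_2: (6)(-1) − (6)(4) = -30
P_2→P_3: (6)(-1) − (4)(-1) = -2
P_3→P_4: (4)(-2) − (0)(-1) = -8
P_4→P_5: (0)(-1) − (-1)(-2) = -2
P_5→P_6: (-1)(-1) − (-4)(-1) = -3
P_6→P_7: (-4)(1) − (-4)(-1) = -8
P_7→P_8: (-4)(6) − (1)(1) = -25
P_8→P_1: (1)(4) − (6)(6) = -32
Σ = -110
Area = |Σ|/2 = 55.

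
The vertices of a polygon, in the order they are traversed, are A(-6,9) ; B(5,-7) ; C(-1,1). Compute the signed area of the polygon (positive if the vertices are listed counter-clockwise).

Apply the surveyor's formula: 2A = Σ (x_i·y_{i+1} − x_{i+1}·y_i), indices taken mod 3.
Cross-terms: -3, -2, -3  ⇒  Σ = -8
Signed area = Σ/2 = -4 (negative ⇒ clockwise traversal).

-4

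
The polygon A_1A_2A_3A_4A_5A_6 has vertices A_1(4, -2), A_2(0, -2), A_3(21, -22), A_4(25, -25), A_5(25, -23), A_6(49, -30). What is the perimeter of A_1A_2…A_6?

|A_1A_2| = √((-4)² + (0)²) = √16 = 4
|A_2A_3| = √((21)² + (-20)²) = √841 = 29
|A_3A_4| = √((4)² + (-3)²) = √25 = 5
|A_4A_5| = √((0)² + (2)²) = √4 = 2
|A_5A_6| = √((24)² + (-7)²) = √625 = 25
|A_6A_1| = √((-45)² + (28)²) = √2809 = 53
Perimeter = 4 + 29 + 5 + 2 + 25 + 53 = 118.

118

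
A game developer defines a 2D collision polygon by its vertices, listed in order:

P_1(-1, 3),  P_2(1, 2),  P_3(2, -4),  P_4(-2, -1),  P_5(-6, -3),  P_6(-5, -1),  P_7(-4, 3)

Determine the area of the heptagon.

Apply the surveyor's formula: 2A = Σ (x_i·y_{i+1} − x_{i+1}·y_i), indices taken mod 7.
Σ = (-5) + (-8) + (-10) + (0) + (-9) + (-19) + (-9) = -60
Area = |Σ|/2 = 30.

30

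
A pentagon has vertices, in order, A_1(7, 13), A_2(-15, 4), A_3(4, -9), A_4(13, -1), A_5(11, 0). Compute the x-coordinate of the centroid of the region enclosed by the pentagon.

Apply Gauss's area formula. First the cross-terms c_i = x_i·y_{i+1} − x_{i+1}·y_i:
  223, 119, 113, 11, 143  ⇒  2A = 609, A = 304.5.
Then Σ (x_i + x_{i+1})·c_i = 1666, so x̄ = 1666 / (6·304.5) = 238/261.

238/261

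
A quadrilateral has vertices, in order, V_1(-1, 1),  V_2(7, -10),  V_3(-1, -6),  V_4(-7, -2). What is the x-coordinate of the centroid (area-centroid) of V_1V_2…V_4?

-1/3

Apply the shoelace formula. First the cross-terms c_i = x_i·y_{i+1} − x_{i+1}·y_i:
  3, -52, -40, -9  ⇒  2A = -98, A = -49.
Then Σ (x_i + x_{i+1})·c_i = 98, so x̄ = 98 / (6·(-49)) = -1/3.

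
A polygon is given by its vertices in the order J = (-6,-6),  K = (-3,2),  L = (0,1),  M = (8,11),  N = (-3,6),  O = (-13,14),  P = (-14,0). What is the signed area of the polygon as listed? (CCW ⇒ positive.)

Apply the shoelace formula: 2A = Σ (x_i·y_{i+1} − x_{i+1}·y_i), indices taken mod 7.
Σ = (-30) + (-3) + (-8) + (81) + (36) + (196) + (84) = 356
Signed area = Σ/2 = 178 (positive ⇒ counter-clockwise traversal).

178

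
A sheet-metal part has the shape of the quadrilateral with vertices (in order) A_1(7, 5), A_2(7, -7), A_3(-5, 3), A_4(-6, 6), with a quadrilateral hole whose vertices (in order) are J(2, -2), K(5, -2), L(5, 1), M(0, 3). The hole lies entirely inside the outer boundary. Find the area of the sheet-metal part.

Outer boundary:
Cross-terms: -84, -14, -12, -72  ⇒  Σ = -182
Area = |Σ|/2 = 91.
Hole:
Apply the shoelace formula: 2A = Σ (x_i·y_{i+1} − x_{i+1}·y_i), indices taken mod 4.
J→K: (2)(-2) − (5)(-2) = 6
K→L: (5)(1) − (5)(-2) = 15
L→M: (5)(3) − (0)(1) = 15
M→J: (0)(-2) − (2)(3) = -6
Σ = 30
Area = |Σ|/2 = 15.
Net area = 91 − 15 = 76.

76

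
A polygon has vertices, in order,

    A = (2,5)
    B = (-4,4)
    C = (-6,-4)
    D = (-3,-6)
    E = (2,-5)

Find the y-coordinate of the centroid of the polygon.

-95/139

Apply the surveyor's formula. First the cross-terms c_i = x_i·y_{i+1} − x_{i+1}·y_i:
  28, 40, 24, 27, 20  ⇒  2A = 139, A = 69.5.
Then Σ (y_i + y_{i+1})·c_i = -285, so ȳ = -285 / (6·69.5) = -95/139.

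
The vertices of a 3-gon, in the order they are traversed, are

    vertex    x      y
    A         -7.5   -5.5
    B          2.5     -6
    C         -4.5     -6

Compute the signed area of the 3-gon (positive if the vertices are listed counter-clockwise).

-1.75

Apply Gauss's area formula: 2A = Σ (x_i·y_{i+1} − x_{i+1}·y_i), indices taken mod 3.
A→B: (-7.5)(-6) − (2.5)(-5.5) = 58.75
B→C: (2.5)(-6) − (-4.5)(-6) = -42
C→A: (-4.5)(-5.5) − (-7.5)(-6) = -20.25
Σ = -3.5
Signed area = Σ/2 = -1.75 (negative ⇒ clockwise traversal).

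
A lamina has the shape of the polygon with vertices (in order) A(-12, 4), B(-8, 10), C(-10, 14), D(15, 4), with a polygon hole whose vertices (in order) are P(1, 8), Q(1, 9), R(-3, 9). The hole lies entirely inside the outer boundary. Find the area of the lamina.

119

Outer boundary:
Apply Gauss's area formula: 2A = Σ (x_i·y_{i+1} − x_{i+1}·y_i), indices taken mod 4.
Σ = (-88) + (-12) + (-250) + (108) = -242
Area = |Σ|/2 = 121.
Hole:
Σ = (1) + (36) + (-33) = 4
Area = |Σ|/2 = 2.
Net area = 121 − 2 = 119.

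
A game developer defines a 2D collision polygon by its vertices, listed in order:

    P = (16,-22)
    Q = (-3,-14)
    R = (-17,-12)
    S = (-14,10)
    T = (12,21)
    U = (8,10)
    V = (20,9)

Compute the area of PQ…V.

Cross-terms: -290, -202, -338, -414, -48, -128, -584  ⇒  Σ = -2004
Area = |Σ|/2 = 1002.

1002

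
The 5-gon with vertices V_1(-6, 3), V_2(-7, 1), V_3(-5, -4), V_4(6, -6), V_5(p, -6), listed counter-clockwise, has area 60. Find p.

10

Write out the shoelace sum; only the two edges meeting at V_5 involve p:
2·Area = [(6·(-6) − p·(-6)) + (p·3 − (-6)·(-6))] + 102
       = 9·p + 30 = 120
⇒ p = 10.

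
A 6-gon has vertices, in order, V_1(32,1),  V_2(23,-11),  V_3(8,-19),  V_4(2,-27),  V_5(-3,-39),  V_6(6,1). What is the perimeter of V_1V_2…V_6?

|V_1V_2| = √((-9)² + (-12)²) = √225 = 15
|V_2V_3| = √((-15)² + (-8)²) = √289 = 17
|V_3V_4| = √((-6)² + (-8)²) = √100 = 10
|V_4V_5| = √((-5)² + (-12)²) = √169 = 13
|V_5V_6| = √((9)² + (40)²) = √1681 = 41
|V_6V_1| = √((26)² + (0)²) = √676 = 26
Perimeter = 15 + 17 + 10 + 13 + 41 + 26 = 122.

122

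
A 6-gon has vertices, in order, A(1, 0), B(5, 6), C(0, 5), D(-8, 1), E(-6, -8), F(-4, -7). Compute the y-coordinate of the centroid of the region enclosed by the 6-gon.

-23/79

Apply the shoelace formula. First the cross-terms c_i = x_i·y_{i+1} − x_{i+1}·y_i:
  6, 25, 40, 70, 10, 7  ⇒  2A = 158, A = 79.
Then Σ (y_i + y_{i+1})·c_i = -138, so ȳ = -138 / (6·79) = -23/79.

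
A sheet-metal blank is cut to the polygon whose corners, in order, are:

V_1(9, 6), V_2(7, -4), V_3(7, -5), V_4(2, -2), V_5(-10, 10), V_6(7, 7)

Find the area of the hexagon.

V_1→V_2: (9)(-4) − (7)(6) = -78
V_2→V_3: (7)(-5) − (7)(-4) = -7
V_3→V_4: (7)(-2) − (2)(-5) = -4
V_4→V_5: (2)(10) − (-10)(-2) = 0
V_5→V_6: (-10)(7) − (7)(10) = -140
V_6→V_1: (7)(6) − (9)(7) = -21
Σ = -250
Area = |Σ|/2 = 125.

125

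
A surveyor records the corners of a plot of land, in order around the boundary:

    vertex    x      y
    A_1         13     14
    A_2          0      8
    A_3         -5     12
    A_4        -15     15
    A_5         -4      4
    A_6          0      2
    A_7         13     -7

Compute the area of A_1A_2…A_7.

244

Σ = (104) + (40) + (105) + (0) + (-8) + (-26) + (273) = 488
Area = |Σ|/2 = 244.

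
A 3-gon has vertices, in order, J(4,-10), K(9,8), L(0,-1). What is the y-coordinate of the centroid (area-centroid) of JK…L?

Apply the shoelace (surveyor's) formula. First the cross-terms c_i = x_i·y_{i+1} − x_{i+1}·y_i:
  122, -9, 4  ⇒  2A = 117, A = 58.5.
Then Σ (y_i + y_{i+1})·c_i = -351, so ȳ = -351 / (6·58.5) = -1.

-1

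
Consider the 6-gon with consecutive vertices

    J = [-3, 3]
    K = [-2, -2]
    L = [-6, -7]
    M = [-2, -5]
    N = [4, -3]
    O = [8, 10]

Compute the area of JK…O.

87

Σ = (12) + (2) + (16) + (26) + (64) + (54) = 174
Area = |Σ|/2 = 87.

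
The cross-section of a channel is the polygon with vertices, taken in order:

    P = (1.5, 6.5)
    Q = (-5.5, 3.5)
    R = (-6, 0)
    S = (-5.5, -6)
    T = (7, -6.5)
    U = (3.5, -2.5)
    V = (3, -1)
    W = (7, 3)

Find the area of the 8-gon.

121

Σ = (41) + (21) + (36) + (77.75) + (5.25) + (4) + (16) + (41) = 242
Area = |Σ|/2 = 121.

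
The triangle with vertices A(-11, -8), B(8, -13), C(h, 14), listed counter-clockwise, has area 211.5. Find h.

Write out the shoelace sum; only the two edges meeting at C involve h:
2·Area = [(8·14 − h·(-13)) + (h·(-8) − (-11)·14)] + 207
       = 5·h + 473 = 423
⇒ h = -10.

-10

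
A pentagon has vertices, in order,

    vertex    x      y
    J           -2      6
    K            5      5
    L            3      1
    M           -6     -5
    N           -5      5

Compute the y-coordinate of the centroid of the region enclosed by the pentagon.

Apply the shoelace (surveyor's) formula. First the cross-terms c_i = x_i·y_{i+1} − x_{i+1}·y_i:
  -40, -10, -9, -55, -20  ⇒  2A = -134, A = -67.
Then Σ (y_i + y_{i+1})·c_i = -684, so ȳ = -684 / (6·(-67)) = 114/67.

114/67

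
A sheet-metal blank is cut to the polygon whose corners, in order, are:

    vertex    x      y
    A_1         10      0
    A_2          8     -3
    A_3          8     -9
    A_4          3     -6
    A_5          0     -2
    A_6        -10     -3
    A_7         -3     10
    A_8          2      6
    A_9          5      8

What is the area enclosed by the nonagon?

Cross-terms: -30, -48, -21, -6, -20, -109, -38, -14, -80  ⇒  Σ = -366
Area = |Σ|/2 = 183.

183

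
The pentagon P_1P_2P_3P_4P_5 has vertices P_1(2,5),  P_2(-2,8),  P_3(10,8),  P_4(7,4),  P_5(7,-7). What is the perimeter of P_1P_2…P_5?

46

|P_1P_2| = √((-4)² + (3)²) = √25 = 5
|P_2P_3| = √((12)² + (0)²) = √144 = 12
|P_3P_4| = √((-3)² + (-4)²) = √25 = 5
|P_4P_5| = √((0)² + (-11)²) = √121 = 11
|P_5P_1| = √((-5)² + (12)²) = √169 = 13
Perimeter = 5 + 12 + 5 + 11 + 13 = 46.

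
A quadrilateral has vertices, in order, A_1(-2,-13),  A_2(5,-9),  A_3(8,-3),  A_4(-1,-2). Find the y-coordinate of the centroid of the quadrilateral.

-85/13

Apply the surveyor's formula. First the cross-terms c_i = x_i·y_{i+1} − x_{i+1}·y_i:
  83, 57, -19, 9  ⇒  2A = 130, A = 65.
Then Σ (y_i + y_{i+1})·c_i = -2550, so ȳ = -2550 / (6·65) = -85/13.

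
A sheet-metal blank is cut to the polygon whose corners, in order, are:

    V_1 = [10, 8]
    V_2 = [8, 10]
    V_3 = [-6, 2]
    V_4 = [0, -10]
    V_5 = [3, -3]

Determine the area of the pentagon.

Cross-terms: 36, 76, 60, 30, 54  ⇒  Σ = 256
Area = |Σ|/2 = 128.

128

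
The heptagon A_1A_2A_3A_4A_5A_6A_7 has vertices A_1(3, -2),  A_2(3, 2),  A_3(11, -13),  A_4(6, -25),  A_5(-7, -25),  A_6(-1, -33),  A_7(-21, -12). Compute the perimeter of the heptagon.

|A_1A_2| = √((0)² + (4)²) = √16 = 4
|A_2A_3| = √((8)² + (-15)²) = √289 = 17
|A_3A_4| = √((-5)² + (-12)²) = √169 = 13
|A_4A_5| = √((-13)² + (0)²) = √169 = 13
|A_5A_6| = √((6)² + (-8)²) = √100 = 10
|A_6A_7| = √((-20)² + (21)²) = √841 = 29
|A_7A_1| = √((24)² + (10)²) = √676 = 26
Perimeter = 4 + 17 + 13 + 13 + 10 + 29 + 26 = 112.

112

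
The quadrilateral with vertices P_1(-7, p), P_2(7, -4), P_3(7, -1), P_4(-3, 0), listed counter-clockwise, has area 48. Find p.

-5

Write out the shoelace sum; only the two edges meeting at P_1 involve p:
2·Area = [((-3)·p − (-7)·0) + ((-7)·(-4) − 7·p)] + 18
       = -10·p + 46 = 96
⇒ p = -5.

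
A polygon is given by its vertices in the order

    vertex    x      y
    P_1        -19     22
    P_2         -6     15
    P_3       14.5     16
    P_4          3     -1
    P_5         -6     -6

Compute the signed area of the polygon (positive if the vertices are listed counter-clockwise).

Apply the surveyor's formula: 2A = Σ (x_i·y_{i+1} − x_{i+1}·y_i), indices taken mod 5.
Σ = (-153) + (-313.5) + (-62.5) + (-24) + (-246) = -799
Signed area = Σ/2 = -399.5 (negative ⇒ clockwise traversal).

-399.5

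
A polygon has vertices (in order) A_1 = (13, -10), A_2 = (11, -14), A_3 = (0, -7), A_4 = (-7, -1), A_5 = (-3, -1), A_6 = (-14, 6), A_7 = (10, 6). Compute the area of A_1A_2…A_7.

Σ = (-72) + (-77) + (-49) + (4) + (-32) + (-144) + (-178) = -548
Area = |Σ|/2 = 274.

274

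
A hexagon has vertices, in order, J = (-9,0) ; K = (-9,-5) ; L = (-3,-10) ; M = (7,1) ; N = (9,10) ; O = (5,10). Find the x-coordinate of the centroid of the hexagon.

-19/81

Apply the shoelace (surveyor's) formula. First the cross-terms c_i = x_i·y_{i+1} − x_{i+1}·y_i:
  45, 75, 67, 61, 40, 90  ⇒  2A = 378, A = 189.
Then Σ (x_i + x_{i+1})·c_i = -266, so x̄ = -266 / (6·189) = -19/81.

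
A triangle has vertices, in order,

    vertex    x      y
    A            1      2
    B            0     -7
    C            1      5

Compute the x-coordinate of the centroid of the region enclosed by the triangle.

Apply the surveyor's formula. First the cross-terms c_i = x_i·y_{i+1} − x_{i+1}·y_i:
  -7, 7, -3  ⇒  2A = -3, A = -1.5.
Then Σ (x_i + x_{i+1})·c_i = -6, so x̄ = -6 / (6·(-1.5)) = 2/3.

2/3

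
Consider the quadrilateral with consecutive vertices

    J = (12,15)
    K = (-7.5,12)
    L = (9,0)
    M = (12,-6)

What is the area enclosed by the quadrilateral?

Apply the surveyor's formula: 2A = Σ (x_i·y_{i+1} − x_{i+1}·y_i), indices taken mod 4.
J→K: (12)(12) − (-7.5)(15) = 256.5
K→L: (-7.5)(0) − (9)(12) = -108
L→M: (9)(-6) − (12)(0) = -54
M→J: (12)(15) − (12)(-6) = 252
Σ = 346.5
Area = |Σ|/2 = 173.25.

173.25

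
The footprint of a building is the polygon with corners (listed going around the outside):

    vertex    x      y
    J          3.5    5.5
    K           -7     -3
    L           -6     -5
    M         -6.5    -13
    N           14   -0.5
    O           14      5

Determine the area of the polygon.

Apply Gauss's area formula: 2A = Σ (x_i·y_{i+1} − x_{i+1}·y_i), indices taken mod 6.
Cross-terms: 28, 17, 45.5, 185.25, 77, 59.5  ⇒  Σ = 412.25
Area = |Σ|/2 = 206.125.

206.125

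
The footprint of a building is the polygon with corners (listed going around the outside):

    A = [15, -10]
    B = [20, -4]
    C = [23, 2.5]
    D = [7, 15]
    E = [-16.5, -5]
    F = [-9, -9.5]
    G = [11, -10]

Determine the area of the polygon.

584.125

Cross-terms: 140, 142, 327.5, 212.5, 111.75, 194.5, 40  ⇒  Σ = 1168.25
Area = |Σ|/2 = 584.125.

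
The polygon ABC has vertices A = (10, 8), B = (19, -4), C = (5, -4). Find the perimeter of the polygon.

42

|AB| = √((9)² + (-12)²) = √225 = 15
|BC| = √((-14)² + (0)²) = √196 = 14
|CA| = √((5)² + (12)²) = √169 = 13
Perimeter = 15 + 14 + 13 = 42.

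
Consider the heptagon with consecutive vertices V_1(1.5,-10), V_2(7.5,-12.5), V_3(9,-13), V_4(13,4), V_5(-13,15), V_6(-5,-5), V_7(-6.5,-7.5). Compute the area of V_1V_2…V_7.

372.25

Σ = (56.25) + (15) + (205) + (247) + (140) + (5) + (76.25) = 744.5
Area = |Σ|/2 = 372.25.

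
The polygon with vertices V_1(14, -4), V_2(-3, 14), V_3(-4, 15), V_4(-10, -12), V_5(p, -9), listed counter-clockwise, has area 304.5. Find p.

Write out the shoelace sum; only the two edges meeting at V_5 involve p:
2·Area = [((-10)·(-9) − p·(-12)) + (p·(-4) − 14·(-9))] + 393
       = 8·p + 609 = 609
⇒ p = 0.

0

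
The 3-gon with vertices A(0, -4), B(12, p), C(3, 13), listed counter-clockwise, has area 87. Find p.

6

The doubled signed area Σ (x_i y_{i+1} − x_{i+1} y_i) is linear in p.
With p=0 it equals 192; the coefficient of p is -3 (from the two edges through B).
So -3·p + 192 = 2·87 = 174 ⇒ p = 6.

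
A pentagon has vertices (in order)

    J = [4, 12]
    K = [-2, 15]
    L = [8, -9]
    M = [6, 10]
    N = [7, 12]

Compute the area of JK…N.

77

J→K: (4)(15) − (-2)(12) = 84
K→L: (-2)(-9) − (8)(15) = -102
L→M: (8)(10) − (6)(-9) = 134
M→N: (6)(12) − (7)(10) = 2
N→J: (7)(12) − (4)(12) = 36
Σ = 154
Area = |Σ|/2 = 77.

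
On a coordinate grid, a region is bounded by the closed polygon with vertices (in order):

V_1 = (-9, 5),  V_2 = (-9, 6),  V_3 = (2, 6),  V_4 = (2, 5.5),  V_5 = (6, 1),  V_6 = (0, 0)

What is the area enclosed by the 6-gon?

V_1→V_2: (-9)(6) − (-9)(5) = -9
V_2→V_3: (-9)(6) − (2)(6) = -66
V_3→V_4: (2)(5.5) − (2)(6) = -1
V_4→V_5: (2)(1) − (6)(5.5) = -31
V_5→V_6: (6)(0) − (0)(1) = 0
V_6→V_1: (0)(5) − (-9)(0) = 0
Σ = -107
Area = |Σ|/2 = 53.5.

53.5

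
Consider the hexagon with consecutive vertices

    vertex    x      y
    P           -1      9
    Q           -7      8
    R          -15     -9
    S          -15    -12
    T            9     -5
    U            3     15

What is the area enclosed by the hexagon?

Apply the shoelace (surveyor's) formula: 2A = Σ (x_i·y_{i+1} − x_{i+1}·y_i), indices taken mod 6.
Cross-terms: 55, 183, 45, 183, 150, 42  ⇒  Σ = 658
Area = |Σ|/2 = 329.

329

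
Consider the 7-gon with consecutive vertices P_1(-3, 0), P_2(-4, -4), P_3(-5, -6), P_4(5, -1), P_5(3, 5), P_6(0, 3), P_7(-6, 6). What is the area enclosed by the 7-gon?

Apply the surveyor's formula: 2A = Σ (x_i·y_{i+1} − x_{i+1}·y_i), indices taken mod 7.
Σ = (12) + (4) + (35) + (28) + (9) + (18) + (18) = 124
Area = |Σ|/2 = 62.

62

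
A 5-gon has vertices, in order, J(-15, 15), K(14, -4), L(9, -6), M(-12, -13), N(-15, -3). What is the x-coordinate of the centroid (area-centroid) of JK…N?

-667/136

Apply the shoelace formula. First the cross-terms c_i = x_i·y_{i+1} − x_{i+1}·y_i:
  -150, -48, -189, -159, -270  ⇒  2A = -816, A = -408.
Then Σ (x_i + x_{i+1})·c_i = 12006, so x̄ = 12006 / (6·(-408)) = -667/136.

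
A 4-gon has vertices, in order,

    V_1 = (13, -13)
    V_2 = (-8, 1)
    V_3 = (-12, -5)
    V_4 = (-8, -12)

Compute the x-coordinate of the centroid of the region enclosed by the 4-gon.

Apply the surveyor's formula. First the cross-terms c_i = x_i·y_{i+1} − x_{i+1}·y_i:
  -91, 52, 104, 260  ⇒  2A = 325, A = 162.5.
Then Σ (x_i + x_{i+1})·c_i = -2275, so x̄ = -2275 / (6·162.5) = -7/3.

-7/3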